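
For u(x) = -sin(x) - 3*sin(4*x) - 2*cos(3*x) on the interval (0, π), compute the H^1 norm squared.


||u||_{H^1(0,π)}^2 = 960/7 + 195*π/2

u'(x) = 6*sin(3*x) - cos(x) - 12*cos(4*x).
Expand u² and (u')² and integrate term by term on (0, π), using: for integers n ≥ 1, ∫_0^π sin²(nx) dx = ∫_0^π cos²(nx) dx = π/2; for n ≠ n', ∫_0^π sin(nx)sin(n'x) dx = ∫_0^π cos(nx)cos(n'x) dx = 0; and by product-to-sum, ∫_0^π sin(nx)cos(n'x) dx = ½∫_0^π [sin((n+n')x) + sin((n−n')x)] dx, which is 0 when n+n' is even and 2n/(n²−n'²) when n+n' is odd (it need not vanish on (0, π)).
  u² squared terms: (-1)²·∫sin(x)² dx = 1·π/2 = π/2;  (-3)²·∫sin(4x)² dx = 9·π/2 = 9*π/2;  (-2)²·∫cos(3x)² dx = 4·π/2 = 2*π.
  u² cross terms: 2·(-1)·(-3)·∫sin(x)·sin(4x) dx = 6·(0) = 0;  2·(-1)·(-2)·∫sin(x)·cos(3x) dx = 4·(0) = 0;  2·(-3)·(-2)·∫sin(4x)·cos(3x) dx = 12·(8/7) = 96/7.
  So ∫_0^π u² dx = π/2 + 9*π/2 + 2*π + 0 + 0 + 96/7 = 96/7 + 7*π.
  (u')² squared terms: (-1)²·∫cos(x)² dx = 1·π/2 = π/2;  (-12)²·∫cos(4x)² dx = 144·π/2 = 72*π;  (6)²·∫sin(3x)² dx = 36·π/2 = 18*π.
  (u')² cross terms: 2·(-1)·(-12)·∫cos(x)·cos(4x) dx = 24·(0) = 0;  2·(-1)·(6)·∫cos(x)·sin(3x) dx = -12·(0) = 0;  2·(-12)·(6)·∫cos(4x)·sin(3x) dx = -144·(-6/7) = 864/7.
  So ∫_0^π (u')² dx = π/2 + 72*π + 18*π + 0 + 0 + 864/7 = 864/7 + 181*π/2.
||u||_{H^1}^2 = (96/7 + 7*π) + (864/7 + 181*π/2) = 960/7 + 195*π/2.


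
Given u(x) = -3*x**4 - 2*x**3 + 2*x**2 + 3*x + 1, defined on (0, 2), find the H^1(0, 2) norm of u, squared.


||u||_{H^1}^2 = 132344/35

The H^1 norm (squared) on an interval (0, L) is
  ||u||_{H^1}^2 = ∫_0^L u(x)^2 dx + ∫_0^L u'(x)^2 dx.
Compute u'(x) = -12*x**3 - 6*x**2 + 4*x + 3.
Then u(x)^2 = 9*x**8 + 12*x**7 - 8*x**6 - 26*x**5 - 14*x**4 + 8*x**3 + 13*x**2 + 6*x + 1 and u'(x)^2 = 144*x**6 + 144*x**5 - 60*x**4 - 120*x**3 - 20*x**2 + 24*x + 9.
Integrate each monomial from 0 to 2 using ∫_0^2 c·x^n dx = c·2^(n+1)/(n+1):
  ∫_0^2 u(x)^2 dx = ∫_0^2 (9*x^8 + 12*x^7 - 8*x^6 - 26*x^5 - 14*x^4 + 8*x^3 + 13*x^2 + 6*x + 1) dx. Term by term:
    ∫_0^2 9*x^8 dx = 512;  ∫_0^2 12*x^7 dx = 384;  ∫_0^2 -8*x^6 dx = -1024/7;
    ∫_0^2 -26*x^5 dx = -832/3;  ∫_0^2 -14*x^4 dx = -448/5;  ∫_0^2 8*x^3 dx = 32;
    ∫_0^2 13*x^2 dx = 104/3;  ∫_0^2 6*x dx = 12;  ∫_0^2 1 dx = 2.
  Sum: 512 + 384 − 1024/7 − 832/3 − 448/5 + 32 + 104/3 + 12 + 2 = 48662/105.
  ∫_0^2 u'(x)^2 dx = ∫_0^2 (144*x^6 + 144*x^5 - 60*x^4 - 120*x^3 - 20*x^2 + 24*x + 9) dx. Term by term:
    ∫_0^2 144*x^6 dx = 18432/7;  ∫_0^2 144*x^5 dx = 1536;  ∫_0^2 -60*x^4 dx = -384;
    ∫_0^2 -120*x^3 dx = -480;  ∫_0^2 -20*x^2 dx = -160/3;  ∫_0^2 24*x dx = 48;
    ∫_0^2 9 dx = 18.
  Sum: 18432/7 + 1536 − 384 − 480 − 160/3 + 48 + 18 = 69674/21.
Adding: ||u||_{H^1}^2 = 48662/105 + 69674/21 = 132344/35.


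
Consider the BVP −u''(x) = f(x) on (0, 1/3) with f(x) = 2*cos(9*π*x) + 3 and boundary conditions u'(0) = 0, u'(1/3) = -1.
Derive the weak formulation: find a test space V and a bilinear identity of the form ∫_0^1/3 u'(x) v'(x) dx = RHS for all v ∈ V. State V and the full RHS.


V = H^1(0, 1/3) (v unrestricted at boundary; u is determined up to an additive constant); weak form: ∫_0^1/3 u'v' dx = ∫_0^1/3 (2*cos(9*π*x) + 3) v dx − v(1/3) for all v ∈ V.

Multiply both sides by a test function v and integrate from 0 to 1/3:
  ∫_0^1/3 −u''(x) v(x) dx = ∫_0^1/3 f(x) v(x) dx.
Integrate the LHS by parts once:
  ∫_0^1/3 −u'' v dx = −[u'(x) v(x)]_0^1/3 + ∫_0^1/3 u'(x) v'(x) dx.
Thus ∫_0^1/3 u'(x) v'(x) dx = ∫_0^1/3 f(x) v(x) dx + [u'(x) v(x)]_0^1/3.
Choose V so that boundary terms are either known or forced to vanish.
u has inhomogeneous Neumann u'(0) = 0, u'(1/3) = -1. [u' v]_0^1/3 = (-1)·v(1/3) − (0)·v(0) = − v(1/3). Take V = H^1(0, 1/3); boundary term becomes part of RHS.
Weak formulation: find u (satisfying any essential BC) such that ∫_0^1/3 u'(x) v'(x) dx = ∫_0^1/3 f v dx − v(1/3) for all v ∈ V (Neumann data are natural BCs: they enter the RHS as boundary terms).
Substituting f(x) = 2*cos(9*π*x) + 3, the right-hand side is ∫_0^1/3 (2*cos(9*π*x) + 3) v dx − v(1/3).
Compatibility check (pure Neumann): taking v ≡ 1 ∈ V gives 0 = ∫_0^1/3 f dx + (-1) − (0), i.e. ∫_0^1/3 f dx must equal u'(0) − u'(1/3) = 1. Indeed ∫_0^1/3 (2*cos(9*π*x) + 3) dx = 1, so the data are compatible. The solution is then unique only up to an additive constant (fix it e.g. by requiring ∫_0^1/3 u dx = 0).


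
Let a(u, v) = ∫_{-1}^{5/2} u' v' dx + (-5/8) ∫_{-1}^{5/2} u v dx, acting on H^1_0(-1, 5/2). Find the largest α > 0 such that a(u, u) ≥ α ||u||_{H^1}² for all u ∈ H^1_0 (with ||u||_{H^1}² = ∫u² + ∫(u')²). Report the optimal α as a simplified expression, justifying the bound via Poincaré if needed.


α = (-245 + 32*π^2)/(8*(4*π^2 + 49))

Coercivity of a(·,·) on H^1_0(-1, 5/2) means a(u, u) ≥ α ||u||_{H^1}² for every u ∈ H^1_0.
The interval has length L = 7/2, and Poincaré/coercivity depend only on L. Here a(u, u) = ∫(u')² + (-5/8)·∫u².
Here c = -5/8 < 0 with |c| < (π/L)² = 4*π^2/49, so coercivity still holds. The condition a(u,u) ≥ α||u||_{H^1}² reads (1−α)∫(u')² ≥ (α−c)∫u². Any admissible α is ≤ 1 (rapidly oscillating u have ∫u²/∫(u')² → 0), and α = 1 would force 0 ≥ (1−c)∫u², impossible since c < 1; so 1−α > 0. By the sharp Poincaré inequality on H^1_0 of an interval of length L, ∫(u')² ≥ (π/L)²∫u² with equality for the first sine mode sin(π(x−x₀)/L) (x₀ the left endpoint), so the inequality holds for all u iff (1−α)(π/L)² ≥ α − c, i.e. α ≤ ((π/L)² + c)/((π/L)² + 1) = (1 + c(L/π)²)/(1 + (L/π)²). (Direct route, valid since c ≤ 0: Poincaré gives c∫u² ≥ c(L/π)²∫(u')², so a(u,u) ≥ (1 + c(L/π)²)∫(u')², while ||u||_{H^1}² ≤ (1 + (L/π)²)∫(u')²; dividing yields the same α.) With (π/L)² = 4*π^2/49 and c = -5/8, the largest admissible constant is α = ((π/L)² + c)/((π/L)² + 1).
Simplifying, α = (-245 + 32*π^2)/(8*(4*π^2 + 49)).


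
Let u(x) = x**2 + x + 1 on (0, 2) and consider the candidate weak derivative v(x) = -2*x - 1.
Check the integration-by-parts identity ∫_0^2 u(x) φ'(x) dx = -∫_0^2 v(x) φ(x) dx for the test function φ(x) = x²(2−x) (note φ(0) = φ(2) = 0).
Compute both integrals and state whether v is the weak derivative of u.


LHS = -68/15, RHS = 68/15. No, v is not the weak derivative of u.

u(x) = x**2 + x + 1, classical derivative u'(x) = 2*x + 1.
φ(x) = x²(2−x), so φ'(x) = x*(4 - 3*x).
Note φ(0) = φ(2) = 0, so the boundary term u·φ vanishes.
LHS = ∫_0^2 u(x) φ'(x) dx = ∫_0^2 (-3*x^4 + x^3 + x^2 + 4*x) dx. Term by term:
  ∫_0^2 -3*x^4 dx = -96/5;  ∫_0^2 x^3 dx = 4;  ∫_0^2 x^2 dx = 8/3;
  ∫_0^2 4*x dx = 8.
Sum: -96/5 + 4 + 8/3 + 8 = -68/15.
So LHS = -68/15.
∫_0^2 v(x) φ(x) dx = ∫_0^2 (2*x^4 - 3*x^3 - 2*x^2) dx. Term by term:
  ∫_0^2 2*x^4 dx = 64/5;  ∫_0^2 -3*x^3 dx = -12;  ∫_0^2 -2*x^2 dx = -16/3.
Sum: 64/5 − 12 − 16/3 = -68/15.
So RHS = -∫_0^2 v(x) φ(x) dx = 68/15.
LHS − RHS = -136/15 ≠ 0, so the identity fails.
(For a valid weak derivative the identity must hold for EVERY test function, in particular this one. The failure shows v is NOT the weak derivative of u.)
Correct weak derivative would be u'(x) = 2*x + 1.


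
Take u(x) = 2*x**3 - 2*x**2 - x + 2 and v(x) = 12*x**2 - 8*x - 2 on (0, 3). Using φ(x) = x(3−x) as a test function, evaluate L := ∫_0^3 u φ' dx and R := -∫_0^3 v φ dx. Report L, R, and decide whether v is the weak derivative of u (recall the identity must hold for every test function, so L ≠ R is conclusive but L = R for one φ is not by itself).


LHS = -207/5, RHS = -414/5. No, v is not the weak derivative of u.

u(x) = 2*x**3 - 2*x**2 - x + 2, classical derivative u'(x) = 6*x**2 - 4*x - 1.
φ(x) = x(3−x), so φ'(x) = 3 - 2*x.
Note φ(0) = φ(3) = 0, so the boundary term u·φ vanishes.
LHS = ∫_0^3 u(x) φ'(x) dx = ∫_0^3 (-4*x^4 + 10*x^3 - 4*x^2 - 7*x + 6) dx. Term by term:
  ∫_0^3 -4*x^4 dx = -972/5;  ∫_0^3 10*x^3 dx = 405/2;  ∫_0^3 -4*x^2 dx = -36;
  ∫_0^3 -7*x dx = -63/2;  ∫_0^3 6 dx = 18.
Sum: -972/5 + 405/2 − 36 − 63/2 + 18 = -207/5.
So LHS = -207/5.
∫_0^3 v(x) φ(x) dx = ∫_0^3 (-12*x^4 + 44*x^3 - 22*x^2 - 6*x) dx. Term by term:
  ∫_0^3 -12*x^4 dx = -2916/5;  ∫_0^3 44*x^3 dx = 891;  ∫_0^3 -22*x^2 dx = -198;
  ∫_0^3 -6*x dx = -27.
Sum: -2916/5 + 891 − 198 − 27 = 414/5.
So RHS = -∫_0^3 v(x) φ(x) dx = -414/5.
LHS − RHS = 207/5 ≠ 0, so the identity fails.
(For a valid weak derivative the identity must hold for EVERY test function, in particular this one. The failure shows v is NOT the weak derivative of u.)
Correct weak derivative would be u'(x) = 6*x**2 - 4*x - 1.


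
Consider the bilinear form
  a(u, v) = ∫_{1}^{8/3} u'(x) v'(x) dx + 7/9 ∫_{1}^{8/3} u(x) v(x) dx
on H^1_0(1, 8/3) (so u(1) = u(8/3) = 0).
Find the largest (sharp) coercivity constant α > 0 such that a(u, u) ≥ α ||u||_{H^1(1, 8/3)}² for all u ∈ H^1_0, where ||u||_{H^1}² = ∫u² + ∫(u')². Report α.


α = (175 + 81*π^2)/(9*(25 + 9*π^2))

Coercivity of a(·,·) on H^1_0(1, 8/3) means a(u, u) ≥ α ||u||_{H^1}² for every u ∈ H^1_0.
The interval has length L = 5/3, and Poincaré/coercivity depend only on L. Here a(u, u) = ∫(u')² + (7/9)·∫u².
Here 0 < c = 7/9 < 1. The condition a(u,u) ≥ α||u||_{H^1}² reads (1−α)∫(u')² ≥ (α−c)∫u². Any admissible α is ≤ 1 (rapidly oscillating u have ∫u²/∫(u')² → 0), and α = 1 would force 0 ≥ (1−c)∫u², impossible since c < 1; so 1−α > 0. By the sharp Poincaré inequality on H^1_0 of an interval of length L, ∫(u')² ≥ (π/L)²∫u² with equality for the first sine mode sin(π(x−x₀)/L) (x₀ the left endpoint), so the inequality holds for all u iff (1−α)(π/L)² ≥ α − c, i.e. α ≤ ((π/L)² + c)/((π/L)² + 1) = (1 + c(L/π)²)/(1 + (L/π)²). With (π/L)² = 9*π^2/25 and c = 7/9, the largest admissible constant is α = ((π/L)² + c)/((π/L)² + 1).
Simplifying, α = (175 + 81*π^2)/(9*(25 + 9*π^2)).


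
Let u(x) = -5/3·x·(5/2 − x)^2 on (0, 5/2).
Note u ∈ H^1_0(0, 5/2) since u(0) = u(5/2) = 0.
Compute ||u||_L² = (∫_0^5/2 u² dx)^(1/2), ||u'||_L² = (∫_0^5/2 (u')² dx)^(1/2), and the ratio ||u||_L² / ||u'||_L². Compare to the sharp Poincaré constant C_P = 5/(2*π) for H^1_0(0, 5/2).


||u||_L² / ||u'||_L² = 5*sqrt(14)/28 < C_P = 5/(2*π).

u(x) = -5/3·x·(5/2 − x)^2, so u'(x) = -5*x^2 + 50*x/3 - 125/12.
u(x) = -5/3·x·(5/2 − x)^2 vanishes at x = 0 and x = 5/2, so u ∈ H^1_0(0, 5/2). Differentiate via the product rule and integrate the resulting polynomials term by term.
  ∫_0^5/2 u² dx = ∫_0^5/2 (25*x^6/9 - 250*x^5/9 + 625*x^4/6 - 3125*x^3/18 + 15625*x^2/144) dx. Term by term:
    ∫_0^5/2 25*x^6/9 dx = 1953125/8064;  ∫_0^5/2 -250*x^5/9 dx = -1953125/1728;  ∫_0^5/2 625*x^4/6 dx = 390625/192;
    ∫_0^5/2 -3125*x^3/18 dx = -1953125/1152;  ∫_0^5/2 15625*x^2/144 dx = 1953125/3456.
  Sum: 1953125/8064 − 1953125/1728 + 390625/192 − 1953125/1152 + 1953125/3456 = 390625/24192.
  ∫_0^5/2 (u')² dx = ∫_0^5/2 (25*x^4 - 500*x^3/3 + 6875*x^2/18 - 3125*x/9 + 15625/144) dx. Term by term:
    ∫_0^5/2 25*x^4 dx = 15625/32;  ∫_0^5/2 -500*x^3/3 dx = -78125/48;  ∫_0^5/2 6875*x^2/18 dx = 859375/432;
    ∫_0^5/2 -3125*x/9 dx = -78125/72;  ∫_0^5/2 15625/144 dx = 78125/288.
  Sum: 15625/32 − 78125/48 + 859375/432 − 78125/72 + 78125/288 = 15625/432.
∫_0^5/2 u² dx = 390625/24192, so ||u||_L² = 625*sqrt(42)/1008.
∫_0^5/2 (u')² dx = 15625/432, so ||u'||_L² = 125*sqrt(3)/36.
Ratio ||u||_L² / ||u'||_L² = 5*sqrt(14)/28.
Sharp Poincaré constant on H^1_0(0, 5/2) is C_P = L/π = 5/(2*π), achieved by sin(2*π/5·x).
A polynomial bump cannot attain the sharp Poincaré constant (only the first sine eigenfunction does), so the ratio is strictly less than C_P, consistent with ||u||_L² ≤ C_P ||u'||_L².


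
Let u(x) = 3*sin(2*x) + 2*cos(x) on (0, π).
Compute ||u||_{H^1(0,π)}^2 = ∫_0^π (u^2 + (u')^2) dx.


||u||_{H^1(0,π)}^2 = 32 + 53*π/2

u'(x) = -2*sin(x) + 6*cos(2*x).
Expand u² and (u')² and integrate term by term on (0, π), using: for integers n ≥ 1, ∫_0^π sin²(nx) dx = ∫_0^π cos²(nx) dx = π/2; for n ≠ n', ∫_0^π sin(nx)sin(n'x) dx = ∫_0^π cos(nx)cos(n'x) dx = 0; and by product-to-sum, ∫_0^π sin(nx)cos(n'x) dx = ½∫_0^π [sin((n+n')x) + sin((n−n')x)] dx, which is 0 when n+n' is even and 2n/(n²−n'²) when n+n' is odd (it need not vanish on (0, π)).
  u² squared terms: (2)²·∫cos(x)² dx = 4·π/2 = 2*π;  (3)²·∫sin(2x)² dx = 9·π/2 = 9*π/2.
  u² cross terms: 2·(2)·(3)·∫cos(x)·sin(2x) dx = 12·(4/3) = 16.
  So ∫_0^π u² dx = 2*π + 9*π/2 + 16 = 16 + 13*π/2.
  (u')² squared terms: (-2)²·∫sin(x)² dx = 4·π/2 = 2*π;  (6)²·∫cos(2x)² dx = 36·π/2 = 18*π.
  (u')² cross terms: 2·(-2)·(6)·∫sin(x)·cos(2x) dx = -24·(-2/3) = 16.
  So ∫_0^π (u')² dx = 2*π + 18*π + 16 = 16 + 20*π.
||u||_{H^1}^2 = (16 + 13*π/2) + (16 + 20*π) = 32 + 53*π/2.


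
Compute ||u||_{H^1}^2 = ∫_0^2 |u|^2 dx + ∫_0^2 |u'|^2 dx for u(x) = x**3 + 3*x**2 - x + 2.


||u||_{H^1}^2 = 43402/105

The H^1 norm (squared) on an interval (0, L) is
  ||u||_{H^1}^2 = ∫_0^L u(x)^2 dx + ∫_0^L u'(x)^2 dx.
Compute u'(x) = 3*x**2 + 6*x - 1.
Then u(x)^2 = x**6 + 6*x**5 + 7*x**4 - 2*x**3 + 13*x**2 - 4*x + 4 and u'(x)^2 = 9*x**4 + 36*x**3 + 30*x**2 - 12*x + 1.
Integrate each monomial from 0 to 2 using ∫_0^2 c·x^n dx = c·2^(n+1)/(n+1):
  ∫_0^2 u(x)^2 dx = ∫_0^2 (x^6 + 6*x^5 + 7*x^4 - 2*x^3 + 13*x^2 - 4*x + 4) dx. Term by term:
    ∫_0^2 x^6 dx = 128/7;  ∫_0^2 6*x^5 dx = 64;  ∫_0^2 7*x^4 dx = 224/5;
    ∫_0^2 -2*x^3 dx = -8;  ∫_0^2 13*x^2 dx = 104/3;  ∫_0^2 -4*x dx = -8;
    ∫_0^2 4 dx = 8.
  Sum: 128/7 + 64 + 224/5 − 8 + 104/3 − 8 + 8 = 16144/105.
  ∫_0^2 u'(x)^2 dx = ∫_0^2 (9*x^4 + 36*x^3 + 30*x^2 - 12*x + 1) dx. Term by term:
    ∫_0^2 9*x^4 dx = 288/5;  ∫_0^2 36*x^3 dx = 144;  ∫_0^2 30*x^2 dx = 80;
    ∫_0^2 -12*x dx = -24;  ∫_0^2 1 dx = 2.
  Sum: 288/5 + 144 + 80 − 24 + 2 = 1298/5.
Adding: ||u||_{H^1}^2 = 16144/105 + 1298/5 = 43402/105.


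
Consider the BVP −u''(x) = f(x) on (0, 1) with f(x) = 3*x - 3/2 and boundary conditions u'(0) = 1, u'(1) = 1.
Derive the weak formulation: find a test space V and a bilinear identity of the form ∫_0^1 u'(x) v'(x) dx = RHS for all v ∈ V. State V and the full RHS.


V = H^1(0, 1) (v unrestricted at boundary; u is determined up to an additive constant); weak form: ∫_0^1 u'v' dx = ∫_0^1 (3*x - 3/2) v dx + v(1) − v(0) for all v ∈ V.

Multiply both sides by a test function v and integrate from 0 to 1:
  ∫_0^1 −u''(x) v(x) dx = ∫_0^1 f(x) v(x) dx.
Integrate the LHS by parts once:
  ∫_0^1 −u'' v dx = −[u'(x) v(x)]_0^1 + ∫_0^1 u'(x) v'(x) dx.
Thus ∫_0^1 u'(x) v'(x) dx = ∫_0^1 f(x) v(x) dx + [u'(x) v(x)]_0^1.
Choose V so that boundary terms are either known or forced to vanish.
u has inhomogeneous Neumann u'(0) = 1, u'(1) = 1. [u' v]_0^1 = (1)·v(1) − (1)·v(0) = v(1) − v(0). Take V = H^1(0, 1); boundary term becomes part of RHS.
Weak formulation: find u (satisfying any essential BC) such that ∫_0^1 u'(x) v'(x) dx = ∫_0^1 f v dx + v(1) − v(0) for all v ∈ V (Neumann data are natural BCs: they enter the RHS as boundary terms).
Substituting f(x) = 3*x - 3/2, the right-hand side is ∫_0^1 (3*x - 3/2) v dx + v(1) − v(0).
Compatibility check (pure Neumann): taking v ≡ 1 ∈ V gives 0 = ∫_0^1 f dx + (1) − (1), i.e. ∫_0^1 f dx must equal u'(0) − u'(1) = 0. Indeed ∫_0^1 (3*x - 3/2) dx = 0, so the data are compatible. The solution is then unique only up to an additive constant (fix it e.g. by requiring ∫_0^1 u dx = 0).


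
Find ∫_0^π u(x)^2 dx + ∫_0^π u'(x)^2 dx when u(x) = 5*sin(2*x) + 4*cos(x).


||u||_{H^1(0,π)}^2 = 320/3 + 157*π/2

u'(x) = -4*sin(x) + 10*cos(2*x).
Expand u² and (u')² and integrate term by term on (0, π), using: for integers n ≥ 1, ∫_0^π sin²(nx) dx = ∫_0^π cos²(nx) dx = π/2; for n ≠ n', ∫_0^π sin(nx)sin(n'x) dx = ∫_0^π cos(nx)cos(n'x) dx = 0; and by product-to-sum, ∫_0^π sin(nx)cos(n'x) dx = ½∫_0^π [sin((n+n')x) + sin((n−n')x)] dx, which is 0 when n+n' is even and 2n/(n²−n'²) when n+n' is odd (it need not vanish on (0, π)).
  u² squared terms: (4)²·∫cos(x)² dx = 16·π/2 = 8*π;  (5)²·∫sin(2x)² dx = 25·π/2 = 25*π/2.
  u² cross terms: 2·(4)·(5)·∫cos(x)·sin(2x) dx = 40·(4/3) = 160/3.
  So ∫_0^π u² dx = 8*π + 25*π/2 + 160/3 = 160/3 + 41*π/2.
  (u')² squared terms: (-4)²·∫sin(x)² dx = 16·π/2 = 8*π;  (10)²·∫cos(2x)² dx = 100·π/2 = 50*π.
  (u')² cross terms: 2·(-4)·(10)·∫sin(x)·cos(2x) dx = -80·(-2/3) = 160/3.
  So ∫_0^π (u')² dx = 8*π + 50*π + 160/3 = 160/3 + 58*π.
||u||_{H^1}^2 = (160/3 + 41*π/2) + (160/3 + 58*π) = 320/3 + 157*π/2.


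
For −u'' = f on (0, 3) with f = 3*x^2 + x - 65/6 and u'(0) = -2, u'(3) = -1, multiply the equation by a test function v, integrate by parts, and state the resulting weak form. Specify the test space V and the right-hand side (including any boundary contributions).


V = H^1(0, 3) (v unrestricted at boundary; u is determined up to an additive constant); weak form: ∫_0^3 u'v' dx = ∫_0^3 (3*x^2 + x - 65/6) v dx − v(3) + 2·v(0) for all v ∈ V.

Multiply both sides by a test function v and integrate from 0 to 3:
  ∫_0^3 −u''(x) v(x) dx = ∫_0^3 f(x) v(x) dx.
Integrate the LHS by parts once:
  ∫_0^3 −u'' v dx = −[u'(x) v(x)]_0^3 + ∫_0^3 u'(x) v'(x) dx.
Thus ∫_0^3 u'(x) v'(x) dx = ∫_0^3 f(x) v(x) dx + [u'(x) v(x)]_0^3.
Choose V so that boundary terms are either known or forced to vanish.
u has inhomogeneous Neumann u'(0) = -2, u'(3) = -1. [u' v]_0^3 = (-1)·v(3) − (-2)·v(0) = − v(3) + 2·v(0). Take V = H^1(0, 3); boundary term becomes part of RHS.
Weak formulation: find u (satisfying any essential BC) such that ∫_0^3 u'(x) v'(x) dx = ∫_0^3 f v dx − v(3) + 2·v(0) for all v ∈ V (Neumann data are natural BCs: they enter the RHS as boundary terms).
Substituting f(x) = 3*x^2 + x - 65/6, the right-hand side is ∫_0^3 (3*x^2 + x - 65/6) v dx − v(3) + 2·v(0).
Compatibility check (pure Neumann): taking v ≡ 1 ∈ V gives 0 = ∫_0^3 f dx + (-1) − (-2), i.e. ∫_0^3 f dx must equal u'(0) − u'(3) = -1. Indeed ∫_0^3 (3*x^2 + x - 65/6) dx = -1, so the data are compatible. The solution is then unique only up to an additive constant (fix it e.g. by requiring ∫_0^3 u dx = 0).


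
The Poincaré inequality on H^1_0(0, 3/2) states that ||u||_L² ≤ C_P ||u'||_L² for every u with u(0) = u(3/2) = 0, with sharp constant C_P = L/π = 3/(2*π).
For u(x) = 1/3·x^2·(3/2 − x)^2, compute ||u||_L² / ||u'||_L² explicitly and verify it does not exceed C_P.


||u||_L² / ||u'||_L² = sqrt(3)/4 < C_P = 3/(2*π).

u(x) = 1/3·x^2·(3/2 − x)^2, so u'(x) = x*(2*x - 3)*(4*x - 3)/6.
u(x) = 1/3·x^2·(3/2 − x)^2 vanishes at x = 0 and x = 3/2, so u ∈ H^1_0(0, 3/2). Differentiate via the product rule and integrate the resulting polynomials term by term.
  ∫_0^3/2 u² dx = ∫_0^3/2 (x^8/9 - 2*x^7/3 + 3*x^6/2 - 3*x^5/2 + 9*x^4/16) dx. Term by term:
    ∫_0^3/2 x^8/9 dx = 243/512;  ∫_0^3/2 -2*x^7/3 dx = -2187/1024;  ∫_0^3/2 3*x^6/2 dx = 6561/1792;
    ∫_0^3/2 -3*x^5/2 dx = -729/256;  ∫_0^3/2 9*x^4/16 dx = 2187/2560.
  Sum: 243/512 − 2187/1024 + 6561/1792 − 729/256 + 2187/2560 = 243/35840.
  ∫_0^3/2 (u')² dx = ∫_0^3/2 (16*x^6/9 - 8*x^5 + 13*x^4 - 9*x^3 + 9*x^2/4) dx. Term by term:
    ∫_0^3/2 16*x^6/9 dx = 243/56;  ∫_0^3/2 -8*x^5 dx = -243/16;  ∫_0^3/2 13*x^4 dx = 3159/160;
    ∫_0^3/2 -9*x^3 dx = -729/64;  ∫_0^3/2 9*x^2/4 dx = 81/32.
  Sum: 243/56 − 243/16 + 3159/160 − 729/64 + 81/32 = 81/2240.
∫_0^3/2 u² dx = 243/35840, so ||u||_L² = 9*sqrt(105)/1120.
∫_0^3/2 (u')² dx = 81/2240, so ||u'||_L² = 9*sqrt(35)/280.
Ratio ||u||_L² / ||u'||_L² = sqrt(3)/4.
Sharp Poincaré constant on H^1_0(0, 3/2) is C_P = L/π = 3/(2*π), achieved by sin(2*π/3·x).
A polynomial bump cannot attain the sharp Poincaré constant (only the first sine eigenfunction does), so the ratio is strictly less than C_P, consistent with ||u||_L² ≤ C_P ||u'||_L².


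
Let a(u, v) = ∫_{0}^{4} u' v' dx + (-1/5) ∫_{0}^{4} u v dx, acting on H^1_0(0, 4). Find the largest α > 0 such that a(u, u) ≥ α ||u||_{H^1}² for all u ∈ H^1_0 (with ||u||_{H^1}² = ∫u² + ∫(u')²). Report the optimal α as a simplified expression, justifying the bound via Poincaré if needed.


α = (-16/5 + π^2)/(π^2 + 16)

Coercivity of a(·,·) on H^1_0(0, 4) means a(u, u) ≥ α ||u||_{H^1}² for every u ∈ H^1_0.
The interval has length L = 4, and Poincaré/coercivity depend only on L. Here a(u, u) = ∫(u')² + (-1/5)·∫u².
Here c = -1/5 < 0 with |c| < (π/L)² = π^2/16, so coercivity still holds. The condition a(u,u) ≥ α||u||_{H^1}² reads (1−α)∫(u')² ≥ (α−c)∫u². Any admissible α is ≤ 1 (rapidly oscillating u have ∫u²/∫(u')² → 0), and α = 1 would force 0 ≥ (1−c)∫u², impossible since c < 1; so 1−α > 0. By the sharp Poincaré inequality on H^1_0 of an interval of length L, ∫(u')² ≥ (π/L)²∫u² with equality for the first sine mode sin(π(x−x₀)/L) (x₀ the left endpoint), so the inequality holds for all u iff (1−α)(π/L)² ≥ α − c, i.e. α ≤ ((π/L)² + c)/((π/L)² + 1) = (1 + c(L/π)²)/(1 + (L/π)²). (Direct route, valid since c ≤ 0: Poincaré gives c∫u² ≥ c(L/π)²∫(u')², so a(u,u) ≥ (1 + c(L/π)²)∫(u')², while ||u||_{H^1}² ≤ (1 + (L/π)²)∫(u')²; dividing yields the same α.) With (π/L)² = π^2/16 and c = -1/5, the largest admissible constant is α = ((π/L)² + c)/((π/L)² + 1).
Simplifying, α = (-16/5 + π^2)/(π^2 + 16).


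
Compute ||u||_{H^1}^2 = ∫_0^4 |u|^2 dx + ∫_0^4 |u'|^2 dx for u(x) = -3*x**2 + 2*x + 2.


||u||_{H^1}^2 = 23648/15

The H^1 norm (squared) on an interval (0, L) is
  ||u||_{H^1}^2 = ∫_0^L u(x)^2 dx + ∫_0^L u'(x)^2 dx.
Compute u'(x) = 2 - 6*x.
Then u(x)^2 = 9*x**4 - 12*x**3 - 8*x**2 + 8*x + 4 and u'(x)^2 = 36*x**2 - 24*x + 4.
Integrate each monomial from 0 to 4 using ∫_0^4 c·x^n dx = c·4^(n+1)/(n+1):
  ∫_0^4 u(x)^2 dx = ∫_0^4 (9*x^4 - 12*x^3 - 8*x^2 + 8*x + 4) dx. Term by term:
    ∫_0^4 9*x^4 dx = 9216/5;  ∫_0^4 -12*x^3 dx = -768;  ∫_0^4 -8*x^2 dx = -512/3;
    ∫_0^4 8*x dx = 64;  ∫_0^4 4 dx = 16.
  Sum: 9216/5 − 768 − 512/3 + 64 + 16 = 14768/15.
  ∫_0^4 u'(x)^2 dx = ∫_0^4 (36*x^2 - 24*x + 4) dx. Term by term:
    ∫_0^4 36*x^2 dx = 768;  ∫_0^4 -24*x dx = -192;  ∫_0^4 4 dx = 16.
  Sum: 768 − 192 + 16 = 592.
Adding: ||u||_{H^1}^2 = 14768/15 + 592 = 23648/15.


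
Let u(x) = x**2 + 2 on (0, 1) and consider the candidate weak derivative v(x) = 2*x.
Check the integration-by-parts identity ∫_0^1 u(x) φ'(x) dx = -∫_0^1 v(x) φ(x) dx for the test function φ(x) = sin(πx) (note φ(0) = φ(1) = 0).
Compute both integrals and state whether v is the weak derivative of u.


LHS = -2/π, RHS = -2/π. Yes, v = u' weakly.

u(x) = x**2 + 2, classical derivative u'(x) = 2*x.
φ(x) = sin(πx), so φ'(x) = π*cos(π*x).
Note φ(0) = φ(1) = 0, so the boundary term u·φ vanishes.
LHS = ∫_0^1 u(x) φ'(x) dx = ∫_0^1 (π*x^2*cos(π*x) + 2*π*cos(π*x)) dx. Term by term:
  ∫_0^1 2*π*cos(π*x) dx = 0;  ∫_0^1 π*x^2*cos(π*x) dx = -2/π.
Sum: 0 − 2/π = -2/π.
So LHS = -2/π.
∫_0^1 v(x) φ(x) dx = ∫_0^1 (2*x*sin(π*x)) dx. Term by term:
  ∫_0^1 2*x*sin(π*x) dx = 2/π.
So RHS = -∫_0^1 v(x) φ(x) dx = -2/π.
LHS = RHS, so the identity holds for this test φ.
Moreover u is smooth here and v(x) = u'(x) = 2*x pointwise, so the identity holds for every test function. Hence v is the weak derivative of u.


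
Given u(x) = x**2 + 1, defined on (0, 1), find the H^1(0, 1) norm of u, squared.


||u||_{H^1}^2 = 16/5

The H^1 norm (squared) on an interval (0, L) is
  ||u||_{H^1}^2 = ∫_0^L u(x)^2 dx + ∫_0^L u'(x)^2 dx.
Compute u'(x) = 2*x.
Then u(x)^2 = x**4 + 2*x**2 + 1 and u'(x)^2 = 4*x**2.
Integrate each monomial from 0 to 1 using ∫_0^1 c·x^n dx = c·1^(n+1)/(n+1):
  ∫_0^1 u(x)^2 dx = ∫_0^1 (x^4 + 2*x^2 + 1) dx. Term by term:
    ∫_0^1 x^4 dx = 1/5;  ∫_0^1 2*x^2 dx = 2/3;  ∫_0^1 1 dx = 1.
  Sum: 1/5 + 2/3 + 1 = 28/15.
  ∫_0^1 u'(x)^2 dx = ∫_0^1 (4*x^2) dx. Term by term:
    ∫_0^1 4*x^2 dx = 4/3.
Adding: ||u||_{H^1}^2 = 28/15 + 4/3 = 16/5.


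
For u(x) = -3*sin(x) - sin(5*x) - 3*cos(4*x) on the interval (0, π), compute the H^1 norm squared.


||u||_{H^1(0,π)}^2 = 1088/15 + 197*π/2

u'(x) = 12*sin(4*x) - 3*cos(x) - 5*cos(5*x).
Expand u² and (u')² and integrate term by term on (0, π), using: for integers n ≥ 1, ∫_0^π sin²(nx) dx = ∫_0^π cos²(nx) dx = π/2; for n ≠ n', ∫_0^π sin(nx)sin(n'x) dx = ∫_0^π cos(nx)cos(n'x) dx = 0; and by product-to-sum, ∫_0^π sin(nx)cos(n'x) dx = ½∫_0^π [sin((n+n')x) + sin((n−n')x)] dx, which is 0 when n+n' is even and 2n/(n²−n'²) when n+n' is odd (it need not vanish on (0, π)).
  u² squared terms: (-1)²·∫sin(5x)² dx = 1·π/2 = π/2;  (-3)²·∫cos(4x)² dx = 9·π/2 = 9*π/2;  (-3)²·∫sin(x)² dx = 9·π/2 = 9*π/2.
  u² cross terms: 2·(-1)·(-3)·∫sin(5x)·cos(4x) dx = 6·(10/9) = 20/3;  2·(-1)·(-3)·∫sin(5x)·sin(x) dx = 6·(0) = 0;  2·(-3)·(-3)·∫cos(4x)·sin(x) dx = 18·(-2/15) = -12/5.
  So ∫_0^π u² dx = π/2 + 9*π/2 + 9*π/2 + 20/3 + 0 − 12/5 = 64/15 + 19*π/2.
  (u')² squared terms: (-5)²·∫cos(5x)² dx = 25·π/2 = 25*π/2;  (-3)²·∫cos(x)² dx = 9·π/2 = 9*π/2;  (12)²·∫sin(4x)² dx = 144·π/2 = 72*π.
  (u')² cross terms: 2·(-5)·(-3)·∫cos(5x)·cos(x) dx = 30·(0) = 0;  2·(-5)·(12)·∫cos(5x)·sin(4x) dx = -120·(-8/9) = 320/3;  2·(-3)·(12)·∫cos(x)·sin(4x) dx = -72·(8/15) = -192/5.
  So ∫_0^π (u')² dx = 25*π/2 + 9*π/2 + 72*π + 0 + 320/3 − 192/5 = 1024/15 + 89*π.
||u||_{H^1}^2 = (64/15 + 19*π/2) + (1024/15 + 89*π) = 1088/15 + 197*π/2.


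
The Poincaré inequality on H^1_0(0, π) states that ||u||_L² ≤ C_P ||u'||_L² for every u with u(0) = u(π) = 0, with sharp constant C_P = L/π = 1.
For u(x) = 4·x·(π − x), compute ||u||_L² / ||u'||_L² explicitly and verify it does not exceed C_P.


||u||_L² / ||u'||_L² = sqrt(10)*π/10 < C_P = 1.

u(x) = 4·x·(π − x), so u'(x) = -8*x + 4*π.
u(x) = 4·x·(π − x) vanishes at x = 0 and x = π, so u ∈ H^1_0(0, π). Differentiate via the product rule and integrate the resulting polynomials term by term.
  ∫_0^π u² dx = ∫_0^π (16*x^4 - 32*π*x^3 + 16*π^2*x^2) dx. Term by term:
    ∫_0^π 16*x^4 dx = 16*π^5/5;  ∫_0^π -32*π*x^3 dx = -8*π^5;  ∫_0^π 16*π^2*x^2 dx = 16*π^5/3.
  Sum: 16*π^5/5 − 8*π^5 + 16*π^5/3 = 8*π^5/15.
  ∫_0^π (u')² dx = ∫_0^π (64*x^2 - 64*π*x + 16*π^2) dx. Term by term:
    ∫_0^π 64*x^2 dx = 64*π^3/3;  ∫_0^π -64*π*x dx = -32*π^3;  ∫_0^π 16*π^2 dx = 16*π^3.
  Sum: 64*π^3/3 − 32*π^3 + 16*π^3 = 16*π^3/3.
∫_0^π u² dx = 8*π^5/15, so ||u||_L² = 2*sqrt(30)*π^(5/2)/15.
∫_0^π (u')² dx = 16*π^3/3, so ||u'||_L² = 4*sqrt(3)*π^(3/2)/3.
Ratio ||u||_L² / ||u'||_L² = sqrt(10)*π/10.
Sharp Poincaré constant on H^1_0(0, π) is C_P = L/π = 1, achieved by sin(x).
A polynomial bump cannot attain the sharp Poincaré constant (only the first sine eigenfunction does), so the ratio is strictly less than C_P, consistent with ||u||_L² ≤ C_P ||u'||_L².


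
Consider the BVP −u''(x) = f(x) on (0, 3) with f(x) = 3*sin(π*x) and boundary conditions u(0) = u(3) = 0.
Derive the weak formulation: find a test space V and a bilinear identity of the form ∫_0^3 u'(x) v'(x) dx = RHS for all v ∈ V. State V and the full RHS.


V = H^1_0(0, 3) (so v(0) = v(3) = 0); weak form: ∫_0^3 u'v' dx = ∫_0^3 (3*sin(π*x)) v dx for all v ∈ V.

Multiply both sides by a test function v and integrate from 0 to 3:
  ∫_0^3 −u''(x) v(x) dx = ∫_0^3 f(x) v(x) dx.
Integrate the LHS by parts once:
  ∫_0^3 −u'' v dx = −[u'(x) v(x)]_0^3 + ∫_0^3 u'(x) v'(x) dx.
Thus ∫_0^3 u'(x) v'(x) dx = ∫_0^3 f(x) v(x) dx + [u'(x) v(x)]_0^3.
Choose V so that boundary terms are either known or forced to vanish.
u is Dirichlet: u(0) = u(3) = 0. Let V = H^1_0(0, 3); then v(0) = v(3) = 0, and [u' v]_0^3 = 0.
Weak formulation: find u (satisfying any essential BC) such that ∫_0^3 u'(x) v'(x) dx = ∫_0^3 f v dx for all v ∈ V.
Substituting f(x) = 3*sin(π*x), the right-hand side is ∫_0^3 (3*sin(π*x)) v dx.


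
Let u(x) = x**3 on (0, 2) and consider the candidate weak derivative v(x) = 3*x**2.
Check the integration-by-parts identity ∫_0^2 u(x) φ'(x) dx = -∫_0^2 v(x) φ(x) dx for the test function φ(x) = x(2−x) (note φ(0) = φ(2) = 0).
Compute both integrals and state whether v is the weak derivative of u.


LHS = -24/5, RHS = -24/5. Yes, v = u' weakly.

u(x) = x**3, classical derivative u'(x) = 3*x**2.
φ(x) = x(2−x), so φ'(x) = 2 - 2*x.
Note φ(0) = φ(2) = 0, so the boundary term u·φ vanishes.
LHS = ∫_0^2 u(x) φ'(x) dx = ∫_0^2 (-2*x^4 + 2*x^3) dx. Term by term:
  ∫_0^2 -2*x^4 dx = -64/5;  ∫_0^2 2*x^3 dx = 8.
Sum: -64/5 + 8 = -24/5.
So LHS = -24/5.
∫_0^2 v(x) φ(x) dx = ∫_0^2 (-3*x^4 + 6*x^3) dx. Term by term:
  ∫_0^2 -3*x^4 dx = -96/5;  ∫_0^2 6*x^3 dx = 24.
Sum: -96/5 + 24 = 24/5.
So RHS = -∫_0^2 v(x) φ(x) dx = -24/5.
LHS = RHS, so the identity holds for this test φ.
Moreover u is smooth here and v(x) = u'(x) = 3*x**2 pointwise, so the identity holds for every test function. Hence v is the weak derivative of u.


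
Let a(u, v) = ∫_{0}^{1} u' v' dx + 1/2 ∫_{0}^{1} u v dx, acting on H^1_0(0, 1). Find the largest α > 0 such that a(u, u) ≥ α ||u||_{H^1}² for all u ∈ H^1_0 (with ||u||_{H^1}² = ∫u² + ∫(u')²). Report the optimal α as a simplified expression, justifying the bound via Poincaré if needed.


α = (1/2 + π^2)/(1 + π^2)

Coercivity of a(·,·) on H^1_0(0, 1) means a(u, u) ≥ α ||u||_{H^1}² for every u ∈ H^1_0.
The interval has length L = 1, and Poincaré/coercivity depend only on L. Here a(u, u) = ∫(u')² + (1/2)·∫u².
Here 0 < c = 1/2 < 1. The condition a(u,u) ≥ α||u||_{H^1}² reads (1−α)∫(u')² ≥ (α−c)∫u². Any admissible α is ≤ 1 (rapidly oscillating u have ∫u²/∫(u')² → 0), and α = 1 would force 0 ≥ (1−c)∫u², impossible since c < 1; so 1−α > 0. By the sharp Poincaré inequality on H^1_0 of an interval of length L, ∫(u')² ≥ (π/L)²∫u² with equality for the first sine mode sin(π(x−x₀)/L) (x₀ the left endpoint), so the inequality holds for all u iff (1−α)(π/L)² ≥ α − c, i.e. α ≤ ((π/L)² + c)/((π/L)² + 1) = (1 + c(L/π)²)/(1 + (L/π)²). With (π/L)² = π^2 and c = 1/2, the largest admissible constant is α = ((π/L)² + c)/((π/L)² + 1).
Simplifying, α = (1/2 + π^2)/(1 + π^2).


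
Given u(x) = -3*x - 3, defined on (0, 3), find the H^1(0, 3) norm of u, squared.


||u||_{H^1}^2 = 216

The H^1 norm (squared) on an interval (0, L) is
  ||u||_{H^1}^2 = ∫_0^L u(x)^2 dx + ∫_0^L u'(x)^2 dx.
Compute u'(x) = -3.
Then u(x)^2 = 9*x**2 + 18*x + 9 and u'(x)^2 = 9.
Integrate each monomial from 0 to 3 using ∫_0^3 c·x^n dx = c·3^(n+1)/(n+1):
  ∫_0^3 u(x)^2 dx = ∫_0^3 (9*x^2 + 18*x + 9) dx. Term by term:
    ∫_0^3 9*x^2 dx = 81;  ∫_0^3 18*x dx = 81;  ∫_0^3 9 dx = 27.
  Sum: 81 + 81 + 27 = 189.
  ∫_0^3 u'(x)^2 dx = ∫_0^3 (9) dx. Term by term:
    ∫_0^3 9 dx = 27.
Adding: ||u||_{H^1}^2 = 189 + 27 = 216.


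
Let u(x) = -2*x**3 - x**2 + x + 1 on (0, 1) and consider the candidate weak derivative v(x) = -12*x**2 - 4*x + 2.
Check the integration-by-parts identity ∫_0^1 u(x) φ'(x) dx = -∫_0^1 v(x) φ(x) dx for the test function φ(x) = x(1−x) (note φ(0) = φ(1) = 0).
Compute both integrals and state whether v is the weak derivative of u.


LHS = 3/10, RHS = 3/5. No, v is not the weak derivative of u.

u(x) = -2*x**3 - x**2 + x + 1, classical derivative u'(x) = -6*x**2 - 2*x + 1.
φ(x) = x(1−x), so φ'(x) = 1 - 2*x.
Note φ(0) = φ(1) = 0, so the boundary term u·φ vanishes.
LHS = ∫_0^1 u(x) φ'(x) dx = ∫_0^1 (4*x^4 - 3*x^2 - x + 1) dx. Term by term:
  ∫_0^1 4*x^4 dx = 4/5;  ∫_0^1 -3*x^2 dx = -1;  ∫_0^1 -x dx = -1/2;
  ∫_0^1 1 dx = 1.
Sum: 4/5 − 1 − 1/2 + 1 = 3/10.
So LHS = 3/10.
∫_0^1 v(x) φ(x) dx = ∫_0^1 (12*x^4 - 8*x^3 - 6*x^2 + 2*x) dx. Term by term:
  ∫_0^1 12*x^4 dx = 12/5;  ∫_0^1 -8*x^3 dx = -2;  ∫_0^1 -6*x^2 dx = -2;
  ∫_0^1 2*x dx = 1.
Sum: 12/5 − 2 − 2 + 1 = -3/5.
So RHS = -∫_0^1 v(x) φ(x) dx = 3/5.
LHS − RHS = -3/10 ≠ 0, so the identity fails.
(For a valid weak derivative the identity must hold for EVERY test function, in particular this one. The failure shows v is NOT the weak derivative of u.)
Correct weak derivative would be u'(x) = -6*x**2 - 2*x + 1.


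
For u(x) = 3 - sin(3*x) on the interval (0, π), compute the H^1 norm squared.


||u||_{H^1(0,π)}^2 = -4 + 14*π

u'(x) = -3*cos(3*x).
Expand u² and (u')² and integrate term by term on (0, π), using: for integers n ≥ 1, ∫_0^π sin²(nx) dx = ∫_0^π cos²(nx) dx = π/2; for n ≠ n', ∫_0^π sin(nx)sin(n'x) dx = ∫_0^π cos(nx)cos(n'x) dx = 0; and by product-to-sum, ∫_0^π sin(nx)cos(n'x) dx = ½∫_0^π [sin((n+n')x) + sin((n−n')x)] dx, which is 0 when n+n' is even and 2n/(n²−n'²) when n+n' is odd (it need not vanish on (0, π)). For the constant mode: ∫_0^π 1 dx = π, ∫_0^π cos(nx) dx = 0, ∫_0^π sin(nx) dx = (1−(−1)^n)/n.
  u² squared terms: (3)²·∫1 dx = 9·π = 9*π;  (-1)²·∫sin(3x)² dx = 1·π/2 = π/2.
  u² cross terms: 2·(3)·(-1)·∫1·sin(3x) dx = -6·(2/3) = -4.
  So ∫_0^π u² dx = 9*π + π/2 − 4 = -4 + 19*π/2.
  (u')² squared terms: (-3)²·∫cos(3x)² dx = 9·π/2 = 9*π/2.
  So ∫_0^π (u')² dx = 9*π/2.
||u||_{H^1}^2 = (-4 + 19*π/2) + (9*π/2) = -4 + 14*π.


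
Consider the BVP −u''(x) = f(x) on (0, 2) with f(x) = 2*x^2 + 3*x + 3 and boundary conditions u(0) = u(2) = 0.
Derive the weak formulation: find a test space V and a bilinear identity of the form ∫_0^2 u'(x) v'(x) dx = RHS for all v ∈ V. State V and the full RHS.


V = H^1_0(0, 2) (so v(0) = v(2) = 0); weak form: ∫_0^2 u'v' dx = ∫_0^2 (2*x^2 + 3*x + 3) v dx for all v ∈ V.

Multiply both sides by a test function v and integrate from 0 to 2:
  ∫_0^2 −u''(x) v(x) dx = ∫_0^2 f(x) v(x) dx.
Integrate the LHS by parts once:
  ∫_0^2 −u'' v dx = −[u'(x) v(x)]_0^2 + ∫_0^2 u'(x) v'(x) dx.
Thus ∫_0^2 u'(x) v'(x) dx = ∫_0^2 f(x) v(x) dx + [u'(x) v(x)]_0^2.
Choose V so that boundary terms are either known or forced to vanish.
u is Dirichlet: u(0) = u(2) = 0. Let V = H^1_0(0, 2); then v(0) = v(2) = 0, and [u' v]_0^2 = 0.
Weak formulation: find u (satisfying any essential BC) such that ∫_0^2 u'(x) v'(x) dx = ∫_0^2 f v dx for all v ∈ V.
Substituting f(x) = 2*x^2 + 3*x + 3, the right-hand side is ∫_0^2 (2*x^2 + 3*x + 3) v dx.


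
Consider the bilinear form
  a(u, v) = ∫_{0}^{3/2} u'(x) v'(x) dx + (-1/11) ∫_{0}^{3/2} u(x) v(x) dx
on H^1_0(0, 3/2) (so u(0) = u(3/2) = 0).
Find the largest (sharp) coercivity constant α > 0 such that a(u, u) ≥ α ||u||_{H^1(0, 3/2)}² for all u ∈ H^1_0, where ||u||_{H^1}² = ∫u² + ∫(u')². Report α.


α = (-9 + 44*π^2)/(11*(9 + 4*π^2))

Coercivity of a(·,·) on H^1_0(0, 3/2) means a(u, u) ≥ α ||u||_{H^1}² for every u ∈ H^1_0.
The interval has length L = 3/2, and Poincaré/coercivity depend only on L. Here a(u, u) = ∫(u')² + (-1/11)·∫u².
Here c = -1/11 < 0 with |c| < (π/L)² = 4*π^2/9, so coercivity still holds. The condition a(u,u) ≥ α||u||_{H^1}² reads (1−α)∫(u')² ≥ (α−c)∫u². Any admissible α is ≤ 1 (rapidly oscillating u have ∫u²/∫(u')² → 0), and α = 1 would force 0 ≥ (1−c)∫u², impossible since c < 1; so 1−α > 0. By the sharp Poincaré inequality on H^1_0 of an interval of length L, ∫(u')² ≥ (π/L)²∫u² with equality for the first sine mode sin(π(x−x₀)/L) (x₀ the left endpoint), so the inequality holds for all u iff (1−α)(π/L)² ≥ α − c, i.e. α ≤ ((π/L)² + c)/((π/L)² + 1) = (1 + c(L/π)²)/(1 + (L/π)²). (Direct route, valid since c ≤ 0: Poincaré gives c∫u² ≥ c(L/π)²∫(u')², so a(u,u) ≥ (1 + c(L/π)²)∫(u')², while ||u||_{H^1}² ≤ (1 + (L/π)²)∫(u')²; dividing yields the same α.) With (π/L)² = 4*π^2/9 and c = -1/11, the largest admissible constant is α = ((π/L)² + c)/((π/L)² + 1).
Simplifying, α = (-9 + 44*π^2)/(11*(9 + 4*π^2)).


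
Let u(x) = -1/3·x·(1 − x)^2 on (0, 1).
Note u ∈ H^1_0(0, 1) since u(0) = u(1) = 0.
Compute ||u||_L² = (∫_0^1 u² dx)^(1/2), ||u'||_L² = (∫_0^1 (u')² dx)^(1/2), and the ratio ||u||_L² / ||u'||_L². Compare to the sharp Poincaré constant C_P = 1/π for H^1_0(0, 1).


||u||_L² / ||u'||_L² = sqrt(14)/14 < C_P = 1/π.

u(x) = -1/3·x·(1 − x)^2, so u'(x) = (1 - 3*x)*(x - 1)/3.
u(x) = -1/3·x·(1 − x)^2 vanishes at x = 0 and x = 1, so u ∈ H^1_0(0, 1). Differentiate via the product rule and integrate the resulting polynomials term by term.
  ∫_0^1 u² dx = ∫_0^1 (x^6/9 - 4*x^5/9 + 2*x^4/3 - 4*x^3/9 + x^2/9) dx. Term by term:
    ∫_0^1 x^6/9 dx = 1/63;  ∫_0^1 -4*x^5/9 dx = -2/27;  ∫_0^1 2*x^4/3 dx = 2/15;
    ∫_0^1 -4*x^3/9 dx = -1/9;  ∫_0^1 x^2/9 dx = 1/27.
  Sum: 1/63 − 2/27 + 2/15 − 1/9 + 1/27 = 1/945.
  ∫_0^1 (u')² dx = ∫_0^1 (x^4 - 8*x^3/3 + 22*x^2/9 - 8*x/9 + 1/9) dx. Term by term:
    ∫_0^1 x^4 dx = 1/5;  ∫_0^1 -8*x^3/3 dx = -2/3;  ∫_0^1 22*x^2/9 dx = 22/27;
    ∫_0^1 -8*x/9 dx = -4/9;  ∫_0^1 1/9 dx = 1/9.
  Sum: 1/5 − 2/3 + 22/27 − 4/9 + 1/9 = 2/135.
∫_0^1 u² dx = 1/945, so ||u||_L² = sqrt(105)/315.
∫_0^1 (u')² dx = 2/135, so ||u'||_L² = sqrt(30)/45.
Ratio ||u||_L² / ||u'||_L² = sqrt(14)/14.
Sharp Poincaré constant on H^1_0(0, 1) is C_P = L/π = 1/π, achieved by sin(π·x).
A polynomial bump cannot attain the sharp Poincaré constant (only the first sine eigenfunction does), so the ratio is strictly less than C_P, consistent with ||u||_L² ≤ C_P ||u'||_L².


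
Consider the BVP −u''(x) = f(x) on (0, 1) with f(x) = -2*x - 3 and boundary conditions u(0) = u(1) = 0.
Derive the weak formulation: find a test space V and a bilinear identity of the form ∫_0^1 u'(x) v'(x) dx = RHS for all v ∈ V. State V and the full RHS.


V = H^1_0(0, 1) (so v(0) = v(1) = 0); weak form: ∫_0^1 u'v' dx = ∫_0^1 (-2*x - 3) v dx for all v ∈ V.

Multiply both sides by a test function v and integrate from 0 to 1:
  ∫_0^1 −u''(x) v(x) dx = ∫_0^1 f(x) v(x) dx.
Integrate the LHS by parts once:
  ∫_0^1 −u'' v dx = −[u'(x) v(x)]_0^1 + ∫_0^1 u'(x) v'(x) dx.
Thus ∫_0^1 u'(x) v'(x) dx = ∫_0^1 f(x) v(x) dx + [u'(x) v(x)]_0^1.
Choose V so that boundary terms are either known or forced to vanish.
u is Dirichlet: u(0) = u(1) = 0. Let V = H^1_0(0, 1); then v(0) = v(1) = 0, and [u' v]_0^1 = 0.
Weak formulation: find u (satisfying any essential BC) such that ∫_0^1 u'(x) v'(x) dx = ∫_0^1 f v dx for all v ∈ V.
Substituting f(x) = -2*x - 3, the right-hand side is ∫_0^1 (-2*x - 3) v dx.


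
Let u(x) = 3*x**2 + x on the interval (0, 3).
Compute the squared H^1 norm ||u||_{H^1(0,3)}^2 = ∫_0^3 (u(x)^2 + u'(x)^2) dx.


||u||_{H^1}^2 = 9489/10

The H^1 norm (squared) on an interval (0, L) is
  ||u||_{H^1}^2 = ∫_0^L u(x)^2 dx + ∫_0^L u'(x)^2 dx.
Compute u'(x) = 6*x + 1.
Then u(x)^2 = 9*x**4 + 6*x**3 + x**2 and u'(x)^2 = 36*x**2 + 12*x + 1.
Integrate each monomial from 0 to 3 using ∫_0^3 c·x^n dx = c·3^(n+1)/(n+1):
  ∫_0^3 u(x)^2 dx = ∫_0^3 (9*x^4 + 6*x^3 + x^2) dx. Term by term:
    ∫_0^3 9*x^4 dx = 2187/5;  ∫_0^3 6*x^3 dx = 243/2;  ∫_0^3 x^2 dx = 9.
  Sum: 2187/5 + 243/2 + 9 = 5679/10.
  ∫_0^3 u'(x)^2 dx = ∫_0^3 (36*x^2 + 12*x + 1) dx. Term by term:
    ∫_0^3 36*x^2 dx = 324;  ∫_0^3 12*x dx = 54;  ∫_0^3 1 dx = 3.
  Sum: 324 + 54 + 3 = 381.
Adding: ||u||_{H^1}^2 = 5679/10 + 381 = 9489/10.


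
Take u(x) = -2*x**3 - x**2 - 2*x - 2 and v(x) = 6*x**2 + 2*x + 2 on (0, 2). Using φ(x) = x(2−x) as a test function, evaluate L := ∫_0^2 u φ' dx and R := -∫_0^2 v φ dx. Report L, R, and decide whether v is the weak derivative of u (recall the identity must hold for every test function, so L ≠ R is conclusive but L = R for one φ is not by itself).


LHS = 224/15, RHS = -224/15. No, v is not the weak derivative of u.

u(x) = -2*x**3 - x**2 - 2*x - 2, classical derivative u'(x) = -6*x**2 - 2*x - 2.
φ(x) = x(2−x), so φ'(x) = 2 - 2*x.
Note φ(0) = φ(2) = 0, so the boundary term u·φ vanishes.
LHS = ∫_0^2 u(x) φ'(x) dx = ∫_0^2 (4*x^4 - 2*x^3 + 2*x^2 - 4) dx. Term by term:
  ∫_0^2 4*x^4 dx = 128/5;  ∫_0^2 -2*x^3 dx = -8;  ∫_0^2 2*x^2 dx = 16/3;
  ∫_0^2 -4 dx = -8.
Sum: 128/5 − 8 + 16/3 − 8 = 224/15.
So LHS = 224/15.
∫_0^2 v(x) φ(x) dx = ∫_0^2 (-6*x^4 + 10*x^3 + 2*x^2 + 4*x) dx. Term by term:
  ∫_0^2 -6*x^4 dx = -192/5;  ∫_0^2 10*x^3 dx = 40;  ∫_0^2 2*x^2 dx = 16/3;
  ∫_0^2 4*x dx = 8.
Sum: -192/5 + 40 + 16/3 + 8 = 224/15.
So RHS = -∫_0^2 v(x) φ(x) dx = -224/15.
LHS − RHS = 448/15 ≠ 0, so the identity fails.
(For a valid weak derivative the identity must hold for EVERY test function, in particular this one. The failure shows v is NOT the weak derivative of u.)
Correct weak derivative would be u'(x) = -6*x**2 - 2*x - 2.
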